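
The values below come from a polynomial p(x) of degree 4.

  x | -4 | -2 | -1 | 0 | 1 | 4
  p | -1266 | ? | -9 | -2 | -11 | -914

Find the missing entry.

-98

The 5 known values determine p uniquely (degree ≤ 4).
L_0(-2) = (-1)·(-2)·(-3)·(-6)/[(-3)·(-4)·(-5)·(-8)] = 3/40
L_1(-2) = (2)·(-2)·(-3)·(-6)/[(3)·(-1)·(-2)·(-5)] = 12/5
L_2(-2) = (2)·(-1)·(-3)·(-6)/[(4)·(1)·(-1)·(-4)] = -9/4
L_3(-2) = (2)·(-1)·(-2)·(-6)/[(5)·(2)·(1)·(-3)] = 4/5
L_4(-2) = (2)·(-1)·(-2)·(-3)/[(8)·(5)·(4)·(3)] = -1/40
Sum: (-1266)·(3/40) + (-9)·(12/5) + (-2)·(-9/4) + (-11)·(4/5) + (-914)·(-1/40) = -98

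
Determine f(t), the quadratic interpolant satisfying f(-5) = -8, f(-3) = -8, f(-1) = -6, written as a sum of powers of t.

f(t) = (1/4)t^2 + 2t - 17/4

Newton's divided differences:
f[-5,-3] = (-8 - (-8)) / (-3 - (-5)) = 0
f[-3,-1] = (-6 - (-8)) / (-1 - (-3)) = 1
f[-5,-3,-1] = (1 - 0) / (-1 - (-5)) = 1/4
f(t) = -8 + (1/4)·(t + 5)(t + 3)
Expanding: f(t) = (1/4)t^2 + 2t - 17/4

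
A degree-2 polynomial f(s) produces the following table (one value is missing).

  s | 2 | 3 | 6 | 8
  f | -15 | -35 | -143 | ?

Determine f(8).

The 3 known values determine f uniquely (degree ≤ 2).
L_0(8) = (5)·(2)/[(-1)·(-4)] = 5/2
L_1(8) = (6)·(2)/[(1)·(-3)] = -4
L_2(8) = (6)·(5)/[(4)·(3)] = 5/2
Sum: (-15)·(5/2) + (-35)·(-4) + (-143)·(5/2) = -255

-255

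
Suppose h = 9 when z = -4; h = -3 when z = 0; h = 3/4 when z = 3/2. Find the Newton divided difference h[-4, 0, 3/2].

1

h[-4,0] = (-3 - 9) / (0 - (-4)) = -3
h[0,3/2] = (3/4 - (-3)) / (3/2 - 0) = 5/2
h[-4,0,3/2] = (5/2 - (-3)) / (3/2 - (-4)) = 1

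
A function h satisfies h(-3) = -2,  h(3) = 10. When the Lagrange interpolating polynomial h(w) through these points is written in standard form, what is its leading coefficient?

2

The leading coefficient equals the top divided difference h[-3,3].
h[-3,3] = (10 - (-2)) / (3 - (-3)) = 2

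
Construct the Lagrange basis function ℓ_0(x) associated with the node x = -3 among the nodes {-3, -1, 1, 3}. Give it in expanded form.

ℓ_0(x) = (x + 1)(x - 1)(x - 3) / [(-2)·(-4)·(-6)]
       = (x^3 - 3x^2 - x + 3) / (-48)

ℓ_0(x) = -(1/48)x^3 + (1/16)x^2 + (1/48)x - 1/16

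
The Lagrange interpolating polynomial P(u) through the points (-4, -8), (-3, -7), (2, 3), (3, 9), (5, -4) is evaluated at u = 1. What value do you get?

L_0(1) = (4)·(-1)·(-2)·(-4)/[(-1)·(-6)·(-7)·(-9)] = -16/189
L_1(1) = (5)·(-1)·(-2)·(-4)/[(1)·(-5)·(-6)·(-8)] = 1/6
L_2(1) = (5)·(4)·(-2)·(-4)/[(6)·(5)·(-1)·(-3)] = 16/9
L_3(1) = (5)·(4)·(-1)·(-4)/[(7)·(6)·(1)·(-2)] = -20/21
L_4(1) = (5)·(4)·(-1)·(-2)/[(9)·(8)·(3)·(2)] = 5/54
Sum: (-8)·(-16/189) + (-7)·(1/6) + 3·(16/9) + 9·(-20/21) + (-4)·(5/54) = -1549/378

-1549/378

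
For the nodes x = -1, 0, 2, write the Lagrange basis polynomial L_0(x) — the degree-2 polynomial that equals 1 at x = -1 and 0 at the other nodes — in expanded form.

L_0(x) = x(x - 2) / [(-1)·(-3)]
       = (x^2 - 2x) / (3)

L_0(x) = (1/3)x^2 - (2/3)x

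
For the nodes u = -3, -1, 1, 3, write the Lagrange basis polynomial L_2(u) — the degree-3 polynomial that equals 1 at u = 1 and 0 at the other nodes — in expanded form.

L_2(u) = (u + 3)(u + 1)(u - 3) / [(4)·(2)·(-2)]
       = (u^3 + u^2 - 9u - 9) / (-16)

L_2(u) = -(1/16)u^3 - (1/16)u^2 + (9/16)u + 9/16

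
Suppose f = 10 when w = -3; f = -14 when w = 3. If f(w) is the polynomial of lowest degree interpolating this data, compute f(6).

Evaluate each Lagrange basis at w = 6:
L_0(6) = (3)/[(-6)] = -1/2
L_1(6) = (9)/[(6)] = 3/2
Sum: 10·(-1/2) + (-14)·(3/2) = -26

-26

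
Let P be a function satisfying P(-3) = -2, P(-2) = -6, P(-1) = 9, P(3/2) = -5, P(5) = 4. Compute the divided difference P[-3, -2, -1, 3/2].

P[-3,-2] = (-6 - (-2)) / (-2 - (-3)) = -4
P[-2,-1] = (9 - (-6)) / (-1 - (-2)) = 15
P[-1,3/2] = (-5 - 9) / (3/2 - (-1)) = -28/5
P[-3,-2,-1] = (15 - (-4)) / (-1 - (-3)) = 19/2
P[-2,-1,3/2] = (-28/5 - 15) / (3/2 - (-2)) = -206/35
P[-3,-2,-1,3/2] = (-206/35 - 19/2) / (3/2 - (-3)) = -359/105

-359/105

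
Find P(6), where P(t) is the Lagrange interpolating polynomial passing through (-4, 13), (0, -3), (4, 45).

93

Evaluate each Lagrange basis at t = 6:
L_0(6) = (6)·(2)/[(-4)·(-8)] = 3/8
L_1(6) = (10)·(2)/[(4)·(-4)] = -5/4
L_2(6) = (10)·(6)/[(8)·(4)] = 15/8
Sum: 13·(3/8) + (-3)·(-5/4) + 45·(15/8) = 93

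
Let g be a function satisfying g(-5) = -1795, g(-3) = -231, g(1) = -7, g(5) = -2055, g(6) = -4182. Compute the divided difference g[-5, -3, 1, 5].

g[-5,-3] = (-231 - (-1795)) / (-3 - (-5)) = 782
g[-3,1] = (-7 - (-231)) / (1 - (-3)) = 56
g[1,5] = (-2055 - (-7)) / (5 - 1) = -512
g[-5,-3,1] = (56 - 782) / (1 - (-5)) = -121
g[-3,1,5] = (-512 - 56) / (5 - (-3)) = -71
g[-5,-3,1,5] = (-71 - (-121)) / (5 - (-5)) = 5

5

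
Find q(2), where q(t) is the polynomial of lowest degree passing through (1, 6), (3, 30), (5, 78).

15

Using Newton's divided-difference form:
q[1,3] = (30 - 6) / (3 - 1) = 12
q[3,5] = (78 - 30) / (5 - 3) = 24
q[1,3,5] = (24 - 12) / (5 - 1) = 3
q(2) = 6 + 12·(1) + 3·(1)·(-1) = 15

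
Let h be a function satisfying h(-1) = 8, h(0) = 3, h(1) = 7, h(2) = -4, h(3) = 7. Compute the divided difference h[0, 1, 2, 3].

h[0,1] = (7 - 3) / (1 - 0) = 4
h[1,2] = (-4 - 7) / (2 - 1) = -11
h[2,3] = (7 - (-4)) / (3 - 2) = 11
h[0,1,2] = (-11 - 4) / (2 - 0) = -15/2
h[1,2,3] = (11 - (-11)) / (3 - 1) = 11
h[0,1,2,3] = (11 - (-15/2)) / (3 - 0) = 37/6

37/6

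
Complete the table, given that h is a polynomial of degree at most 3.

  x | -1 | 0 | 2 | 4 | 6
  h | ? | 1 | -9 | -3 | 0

The 4 known values determine h uniquely (degree ≤ 3).
Evaluate each Lagrange basis at x = -1:
L_0(-1) = (-3)·(-5)·(-7)/[(-2)·(-4)·(-6)] = 35/16
L_1(-1) = (-1)·(-5)·(-7)/[(2)·(-2)·(-4)] = -35/16
L_2(-1) = (-1)·(-3)·(-7)/[(4)·(2)·(-2)] = 21/16
L_3(-1) = (-1)·(-3)·(-5)/[(6)·(4)·(2)] = -5/16
Sum: 1·(35/16) + (-9)·(-35/16) + (-3)·(21/16) + 0 = 287/16

287/16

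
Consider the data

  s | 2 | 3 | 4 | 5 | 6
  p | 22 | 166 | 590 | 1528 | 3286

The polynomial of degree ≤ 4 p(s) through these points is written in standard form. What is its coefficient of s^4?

The leading coefficient equals the top divided difference p[2,3,4,5,6].
p[2,3] = (166 - 22) / (3 - 2) = 144
p[3,4] = (590 - 166) / (4 - 3) = 424
p[4,5] = (1528 - 590) / (5 - 4) = 938
p[5,6] = (3286 - 1528) / (6 - 5) = 1758
p[2,3,4] = (424 - 144) / (4 - 2) = 140
p[3,4,5] = (938 - 424) / (5 - 3) = 257
p[4,5,6] = (1758 - 938) / (6 - 4) = 410
p[2,3,4,5] = (257 - 140) / (5 - 2) = 39
p[3,4,5,6] = (410 - 257) / (6 - 3) = 51
p[2,3,4,5,6] = (51 - 39) / (6 - 2) = 3

3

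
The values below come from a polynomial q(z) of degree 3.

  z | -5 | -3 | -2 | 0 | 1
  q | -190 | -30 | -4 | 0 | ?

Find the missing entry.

The 4 known values determine q uniquely (degree ≤ 3).
Evaluate each Lagrange basis at z = 1:
L_0(1) = (4)·(3)·(1)/[(-2)·(-3)·(-5)] = -2/5
L_1(1) = (6)·(3)·(1)/[(2)·(-1)·(-3)] = 3
L_2(1) = (6)·(4)·(1)/[(3)·(1)·(-2)] = -4
L_3(1) = (6)·(4)·(3)/[(5)·(3)·(2)] = 12/5
Sum: (-190)·(-2/5) + (-30)·(3) + (-4)·(-4) + 0 = 2

2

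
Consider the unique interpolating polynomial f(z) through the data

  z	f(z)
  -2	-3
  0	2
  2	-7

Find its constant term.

L_0(z) = z(z - 2) / [8] = (1/8)z^2 - (1/4)z
L_1(z) = (z + 2)(z - 2) / [-4] = -(1/4)z^2 + 1
L_2(z) = (z + 2)z / [8] = (1/8)z^2 + (1/4)z
f(z) = (-3)·L_0 + 2·L_1 + (-7)·L_2
Only the constant term is needed; take it from each L_i and combine:
(-3)·(0) + 2·(1) + (-7)·(0) = 2

2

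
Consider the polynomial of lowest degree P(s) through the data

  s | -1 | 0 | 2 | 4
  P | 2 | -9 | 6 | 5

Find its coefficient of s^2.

39/5

Build the Lagrange basis polynomials:
L_0(s) = s(s - 2)(s - 4) / [-15] = -(1/15)s^3 + (2/5)s^2 - (8/15)s
L_1(s) = (s + 1)(s - 2)(s - 4) / [8] = (1/8)s^3 - (5/8)s^2 + (1/4)s + 1
L_2(s) = (s + 1)s(s - 4) / [-12] = -(1/12)s^3 + (1/4)s^2 + (1/3)s
L_3(s) = (s + 1)s(s - 2) / [40] = (1/40)s^3 - (1/40)s^2 - (1/20)s
P(s) = 2·L_0 + (-9)·L_1 + 6·L_2 + 5·L_3
Only the coefficient of s^2 is needed; take it from each L_i and combine:
2·(2/5) + (-9)·(-5/8) + 6·(1/4) + 5·(-1/40) = 39/5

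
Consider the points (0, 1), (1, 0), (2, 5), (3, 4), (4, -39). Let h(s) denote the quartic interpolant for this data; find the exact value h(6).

Using Newton's divided-difference form:
h[0,1] = (0 - 1) / (1 - 0) = -1
h[1,2] = (5 - 0) / (2 - 1) = 5
h[2,3] = (4 - 5) / (3 - 2) = -1
h[3,4] = (-39 - 4) / (4 - 3) = -43
h[0,1,2] = (5 - (-1)) / (2 - 0) = 3
h[1,2,3] = (-1 - 5) / (3 - 1) = -3
h[2,3,4] = (-43 - (-1)) / (4 - 2) = -21
h[0,1,2,3] = (-3 - 3) / (3 - 0) = -2
h[1,2,3,4] = (-21 - (-3)) / (4 - 1) = -6
h[0,1,2,3,4] = (-6 - (-2)) / (4 - 0) = -1
h(6) = 1 + (-1)·(6) + 3·(6)·(5) + (-2)·(6)·(5)·(4) + (-1)·(6)·(5)·(4)·(3) = -515

-515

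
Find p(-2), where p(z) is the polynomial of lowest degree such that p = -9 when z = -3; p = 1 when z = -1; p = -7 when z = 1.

-7/4

Evaluate each Lagrange basis at z = -2:
L_0(-2) = (-1)·(-3)/[(-2)·(-4)] = 3/8
L_1(-2) = (1)·(-3)/[(2)·(-2)] = 3/4
L_2(-2) = (1)·(-1)/[(4)·(2)] = -1/8
Sum: (-9)·(3/8) + 1·(3/4) + (-7)·(-1/8) = -7/4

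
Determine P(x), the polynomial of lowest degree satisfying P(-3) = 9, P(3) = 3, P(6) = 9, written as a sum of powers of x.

Build the Lagrange basis polynomials:
L_0(x) = (x - 3)(x - 6) / [54] = (1/54)x^2 - (1/6)x + 1/3
L_1(x) = (x + 3)(x - 6) / [-18] = -(1/18)x^2 + (1/6)x + 1
L_2(x) = (x + 3)(x - 3) / [27] = (1/27)x^2 - 1/3
P(x) = 9·L_0 + 3·L_1 + 9·L_2
  9·L_0(x) = (1/6)x^2 - (3/2)x + 3
  3·L_1(x) = -(1/6)x^2 + (1/2)x + 3
  9·L_2(x) = (1/3)x^2 - 3
Adding term by term: (1/3)x^2 - x + 3

P(x) = (1/3)x^2 - x + 3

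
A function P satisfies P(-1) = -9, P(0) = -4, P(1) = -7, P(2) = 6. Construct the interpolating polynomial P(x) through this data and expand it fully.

Newton's divided differences:
P[-1,0] = (-4 - (-9)) / (0 - (-1)) = 5
P[0,1] = (-7 - (-4)) / (1 - 0) = -3
P[1,2] = (6 - (-7)) / (2 - 1) = 13
P[-1,0,1] = (-3 - 5) / (1 - (-1)) = -4
P[0,1,2] = (13 - (-3)) / (2 - 0) = 8
P[-1,0,1,2] = (8 - (-4)) / (2 - (-1)) = 4
P(x) = -9 + 5·(x + 1) + (-4)·(x + 1)x + 4·(x + 1)x(x - 1)
Expanding: P(x) = 4x^3 - 4x^2 - 3x - 4

P(x) = 4x^3 - 4x^2 - 3x - 4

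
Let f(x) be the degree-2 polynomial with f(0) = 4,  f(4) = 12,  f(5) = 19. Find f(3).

7

Evaluate each Lagrange basis at x = 3:
L_0(3) = (-1)·(-2)/[(-4)·(-5)] = 1/10
L_1(3) = (3)·(-2)/[(4)·(-1)] = 3/2
L_2(3) = (3)·(-1)/[(5)·(1)] = -3/5
Sum: 4·(1/10) + 12·(3/2) + 19·(-3/5) = 7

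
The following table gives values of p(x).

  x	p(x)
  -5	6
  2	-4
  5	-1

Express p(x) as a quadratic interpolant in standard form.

Build the Lagrange basis polynomials:
L_0(x) = (x - 2)(x - 5) / [70] = (1/70)x^2 - (1/10)x + 1/7
L_1(x) = (x + 5)(x - 5) / [-21] = -(1/21)x^2 + 25/21
L_2(x) = (x + 5)(x - 2) / [30] = (1/30)x^2 + (1/10)x - 1/3
p(x) = 6·L_0 + (-4)·L_1 + (-1)·L_2
  6·L_0(x) = (3/35)x^2 - (3/5)x + 6/7
  (-4)·L_1(x) = (4/21)x^2 - 100/21
  (-1)·L_2(x) = -(1/30)x^2 - (1/10)x + 1/3
Adding term by term: (17/70)x^2 - (7/10)x - 25/7

p(x) = (17/70)x^2 - (7/10)x - 25/7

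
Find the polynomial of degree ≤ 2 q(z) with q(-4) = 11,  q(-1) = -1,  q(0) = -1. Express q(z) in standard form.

q(z) = z^2 + z - 1

Build the Lagrange basis polynomials:
L_0(z) = (z + 1)z / [12] = (1/12)z^2 + (1/12)z
L_1(z) = (z + 4)z / [-3] = -(1/3)z^2 - (4/3)z
L_2(z) = (z + 4)(z + 1) / [4] = (1/4)z^2 + (5/4)z + 1
q(z) = 11·L_0 + (-1)·L_1 + (-1)·L_2
  11·L_0(z) = (11/12)z^2 + (11/12)z
  (-1)·L_1(z) = (1/3)z^2 + (4/3)z
  (-1)·L_2(z) = -(1/4)z^2 - (5/4)z - 1
Adding term by term: z^2 + z - 1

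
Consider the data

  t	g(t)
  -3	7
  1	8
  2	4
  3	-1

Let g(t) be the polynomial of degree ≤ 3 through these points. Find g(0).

L_0(0) = (-1)·(-2)·(-3)/[(-4)·(-5)·(-6)] = 1/20
L_1(0) = (3)·(-2)·(-3)/[(4)·(-1)·(-2)] = 9/4
L_2(0) = (3)·(-1)·(-3)/[(5)·(1)·(-1)] = -9/5
L_3(0) = (3)·(-1)·(-2)/[(6)·(2)·(1)] = 1/2
Sum: 7·(1/20) + 8·(9/4) + 4·(-9/5) + (-1)·(1/2) = 213/20

213/20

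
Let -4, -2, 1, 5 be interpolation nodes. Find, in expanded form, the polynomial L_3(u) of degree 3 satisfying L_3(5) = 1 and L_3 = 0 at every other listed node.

L_3(u) = (1/252)u^3 + (5/252)u^2 + (1/126)u - 2/63

L_3(u) = (u + 4)(u + 2)(u - 1) / [(9)·(7)·(4)]
       = (u^3 + 5u^2 + 2u - 8) / (252)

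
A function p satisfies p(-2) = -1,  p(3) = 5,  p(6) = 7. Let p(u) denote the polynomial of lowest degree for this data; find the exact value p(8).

23/3

Evaluate each Lagrange basis at u = 8:
L_0(8) = (5)·(2)/[(-5)·(-8)] = 1/4
L_1(8) = (10)·(2)/[(5)·(-3)] = -4/3
L_2(8) = (10)·(5)/[(8)·(3)] = 25/12
Sum: (-1)·(1/4) + 5·(-4/3) + 7·(25/12) = 23/3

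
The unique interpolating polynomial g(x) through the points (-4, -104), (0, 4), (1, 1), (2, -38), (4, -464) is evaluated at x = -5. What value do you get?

L_0(-5) = (-5)·(-6)·(-7)·(-9)/[(-4)·(-5)·(-6)·(-8)] = 63/32
L_1(-5) = (-1)·(-6)·(-7)·(-9)/[(4)·(-1)·(-2)·(-4)] = -189/16
L_2(-5) = (-1)·(-5)·(-7)·(-9)/[(5)·(1)·(-1)·(-3)] = 21
L_3(-5) = (-1)·(-5)·(-6)·(-9)/[(6)·(2)·(1)·(-2)] = -45/4
L_4(-5) = (-1)·(-5)·(-6)·(-7)/[(8)·(4)·(3)·(2)] = 35/32
Sum: (-104)·(63/32) + 4·(-189/16) + 1·(21) + (-38)·(-45/4) + (-464)·(35/32) = -311

-311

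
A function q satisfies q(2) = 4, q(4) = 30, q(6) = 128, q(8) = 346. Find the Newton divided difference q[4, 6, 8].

15

q[4,6] = (128 - 30) / (6 - 4) = 49
q[6,8] = (346 - 128) / (8 - 6) = 109
q[4,6,8] = (109 - 49) / (8 - 4) = 15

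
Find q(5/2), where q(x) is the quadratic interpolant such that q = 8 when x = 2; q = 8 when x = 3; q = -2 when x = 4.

L_0(5/2) = (-1/2)·(-3/2)/[(-1)·(-2)] = 3/8
L_1(5/2) = (1/2)·(-3/2)/[(1)·(-1)] = 3/4
L_2(5/2) = (1/2)·(-1/2)/[(2)·(1)] = -1/8
Sum: 8·(3/8) + 8·(3/4) + (-2)·(-1/8) = 37/4

37/4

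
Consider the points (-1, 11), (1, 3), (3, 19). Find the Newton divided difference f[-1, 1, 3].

f[-1,1] = (3 - 11) / (1 - (-1)) = -4
f[1,3] = (19 - 3) / (3 - 1) = 8
f[-1,1,3] = (8 - (-4)) / (3 - (-1)) = 3

3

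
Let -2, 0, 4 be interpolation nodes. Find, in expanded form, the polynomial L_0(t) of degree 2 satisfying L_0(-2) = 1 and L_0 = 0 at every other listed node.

L_0(t) = (1/12)t^2 - (1/3)t

L_0(t) = t(t - 4) / [(-2)·(-6)]
       = (t^2 - 4t) / (12)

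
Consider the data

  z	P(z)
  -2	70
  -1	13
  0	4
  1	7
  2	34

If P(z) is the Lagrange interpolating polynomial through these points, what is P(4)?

Evaluate each Lagrange basis at z = 4:
L_0(4) = (5)·(4)·(3)·(2)/[(-1)·(-2)·(-3)·(-4)] = 5
L_1(4) = (6)·(4)·(3)·(2)/[(1)·(-1)·(-2)·(-3)] = -24
L_2(4) = (6)·(5)·(3)·(2)/[(2)·(1)·(-1)·(-2)] = 45
L_3(4) = (6)·(5)·(4)·(2)/[(3)·(2)·(1)·(-1)] = -40
L_4(4) = (6)·(5)·(4)·(3)/[(4)·(3)·(2)·(1)] = 15
Sum: 70·(5) + 13·(-24) + 4·(45) + 7·(-40) + 34·(15) = 448

448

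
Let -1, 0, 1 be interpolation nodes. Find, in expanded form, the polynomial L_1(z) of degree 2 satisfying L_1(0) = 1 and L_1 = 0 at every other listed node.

L_1(z) = -z^2 + 1

L_1(z) = (z + 1)(z - 1) / [(1)·(-1)]
       = (z^2 - 1) / (-1)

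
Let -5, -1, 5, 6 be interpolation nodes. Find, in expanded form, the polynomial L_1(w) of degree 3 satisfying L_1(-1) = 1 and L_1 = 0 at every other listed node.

L_1(w) = (1/168)w^3 - (1/28)w^2 - (25/168)w + 25/28

L_1(w) = (w + 5)(w - 5)(w - 6) / [(4)·(-6)·(-7)]
       = (w^3 - 6w^2 - 25w + 150) / (168)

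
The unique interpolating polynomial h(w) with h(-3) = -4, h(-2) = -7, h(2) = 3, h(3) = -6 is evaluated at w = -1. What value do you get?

Using Newton's divided-difference form:
h[-3,-2] = (-7 - (-4)) / (-2 - (-3)) = -3
h[-2,2] = (3 - (-7)) / (2 - (-2)) = 5/2
h[2,3] = (-6 - 3) / (3 - 2) = -9
h[-3,-2,2] = (5/2 - (-3)) / (2 - (-3)) = 11/10
h[-2,2,3] = (-9 - 5/2) / (3 - (-2)) = -23/10
h[-3,-2,2,3] = (-23/10 - 11/10) / (3 - (-3)) = -17/30
h(-1) = -4 + (-3)·(2) + (11/10)·(2)·(1) + (-17/30)·(2)·(1)·(-3) = -22/5

-22/5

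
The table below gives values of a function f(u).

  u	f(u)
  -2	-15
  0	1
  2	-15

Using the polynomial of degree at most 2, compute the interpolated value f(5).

Evaluate each Lagrange basis at u = 5:
L_0(5) = (5)·(3)/[(-2)·(-4)] = 15/8
L_1(5) = (7)·(3)/[(2)·(-2)] = -21/4
L_2(5) = (7)·(5)/[(4)·(2)] = 35/8
Sum: (-15)·(15/8) + 1·(-21/4) + (-15)·(35/8) = -99

-99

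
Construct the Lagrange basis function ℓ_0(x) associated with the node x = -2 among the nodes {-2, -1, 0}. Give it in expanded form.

ℓ_0(x) = (x + 1)x / [(-1)·(-2)]
       = (x^2 + x) / (2)

ℓ_0(x) = (1/2)x^2 + (1/2)x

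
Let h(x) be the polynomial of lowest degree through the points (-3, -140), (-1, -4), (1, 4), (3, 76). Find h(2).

20

Using Newton's divided-difference form:
h[-3,-1] = (-4 - (-140)) / (-1 - (-3)) = 68
h[-1,1] = (4 - (-4)) / (1 - (-1)) = 4
h[1,3] = (76 - 4) / (3 - 1) = 36
h[-3,-1,1] = (4 - 68) / (1 - (-3)) = -16
h[-1,1,3] = (36 - 4) / (3 - (-1)) = 8
h[-3,-1,1,3] = (8 - (-16)) / (3 - (-3)) = 4
h(2) = -140 + 68·(5) + (-16)·(5)·(3) + 4·(5)·(3)·(1) = 20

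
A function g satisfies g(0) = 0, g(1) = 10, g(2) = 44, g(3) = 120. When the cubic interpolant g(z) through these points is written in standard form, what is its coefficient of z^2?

3

L_0(z) = (z - 1)(z - 2)(z - 3) / [-6] = -(1/6)z^3 + z^2 - (11/6)z + 1
L_1(z) = z(z - 2)(z - 3) / [2] = (1/2)z^3 - (5/2)z^2 + 3z
L_2(z) = z(z - 1)(z - 3) / [-2] = -(1/2)z^3 + 2z^2 - (3/2)z
L_3(z) = z(z - 1)(z - 2) / [6] = (1/6)z^3 - (1/2)z^2 + (1/3)z
g(z) = 0·L_0 + 10·L_1 + 44·L_2 + 120·L_3
Only the coefficient of z^2 is needed; take it from each L_i and combine:
0·(1) + 10·(-5/2) + 44·(2) + 120·(-1/2) = 3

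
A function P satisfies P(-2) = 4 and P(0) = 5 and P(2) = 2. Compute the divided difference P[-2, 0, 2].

P[-2,0] = (5 - 4) / (0 - (-2)) = 1/2
P[0,2] = (2 - 5) / (2 - 0) = -3/2
P[-2,0,2] = (-3/2 - 1/2) / (2 - (-2)) = -1/2

-1/2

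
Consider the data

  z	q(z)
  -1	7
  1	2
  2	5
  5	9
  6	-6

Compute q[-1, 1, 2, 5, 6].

q[-1,1] = (2 - 7) / (1 - (-1)) = -5/2
q[1,2] = (5 - 2) / (2 - 1) = 3
q[2,5] = (9 - 5) / (5 - 2) = 4/3
q[5,6] = (-6 - 9) / (6 - 5) = -15
q[-1,1,2] = (3 - (-5/2)) / (2 - (-1)) = 11/6
q[1,2,5] = (4/3 - 3) / (5 - 1) = -5/12
q[2,5,6] = (-15 - 4/3) / (6 - 2) = -49/12
q[-1,1,2,5] = (-5/12 - 11/6) / (5 - (-1)) = -3/8
q[1,2,5,6] = (-49/12 - (-5/12)) / (6 - 1) = -11/15
q[-1,1,2,5,6] = (-11/15 - (-3/8)) / (6 - (-1)) = -43/840

-43/840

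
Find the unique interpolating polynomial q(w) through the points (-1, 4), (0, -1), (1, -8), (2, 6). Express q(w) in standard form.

q(w) = (23/6)w^3 - w^2 - (59/6)w - 1

Newton's divided differences:
q[-1,0] = (-1 - 4) / (0 - (-1)) = -5
q[0,1] = (-8 - (-1)) / (1 - 0) = -7
q[1,2] = (6 - (-8)) / (2 - 1) = 14
q[-1,0,1] = (-7 - (-5)) / (1 - (-1)) = -1
q[0,1,2] = (14 - (-7)) / (2 - 0) = 21/2
q[-1,0,1,2] = (21/2 - (-1)) / (2 - (-1)) = 23/6
q(w) = 4 + (-5)·(w + 1) + (-1)·(w + 1)w + (23/6)·(w + 1)w(w - 1)
Expanding: q(w) = (23/6)w^3 - w^2 - (59/6)w - 1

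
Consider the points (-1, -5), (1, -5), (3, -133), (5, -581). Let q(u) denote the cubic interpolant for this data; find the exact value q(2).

Evaluate each Lagrange basis at u = 2:
L_0(2) = (1)·(-1)·(-3)/[(-2)·(-4)·(-6)] = -1/16
L_1(2) = (3)·(-1)·(-3)/[(2)·(-2)·(-4)] = 9/16
L_2(2) = (3)·(1)·(-3)/[(4)·(2)·(-2)] = 9/16
L_3(2) = (3)·(1)·(-1)/[(6)·(4)·(2)] = -1/16
Sum: (-5)·(-1/16) + (-5)·(9/16) + (-133)·(9/16) + (-581)·(-1/16) = -41

-41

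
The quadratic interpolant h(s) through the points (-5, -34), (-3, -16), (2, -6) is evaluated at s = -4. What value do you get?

-24

Evaluate each Lagrange basis at s = -4:
L_0(-4) = (-1)·(-6)/[(-2)·(-7)] = 3/7
L_1(-4) = (1)·(-6)/[(2)·(-5)] = 3/5
L_2(-4) = (1)·(-1)/[(7)·(5)] = -1/35
Sum: (-34)·(3/7) + (-16)·(3/5) + (-6)·(-1/35) = -24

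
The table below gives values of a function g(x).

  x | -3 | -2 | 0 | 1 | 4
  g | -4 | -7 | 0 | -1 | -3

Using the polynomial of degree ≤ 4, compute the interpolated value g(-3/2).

L_0(-3/2) = (1/2)·(-3/2)·(-5/2)·(-11/2)/[(-1)·(-3)·(-4)·(-7)] = -55/448
L_1(-3/2) = (3/2)·(-3/2)·(-5/2)·(-11/2)/[(1)·(-2)·(-3)·(-6)] = 55/64
L_2(-3/2) = (3/2)·(1/2)·(-5/2)·(-11/2)/[(3)·(2)·(-1)·(-4)] = 55/128
L_3(-3/2) = (3/2)·(1/2)·(-3/2)·(-11/2)/[(4)·(3)·(1)·(-3)] = -11/64
L_4(-3/2) = (3/2)·(1/2)·(-3/2)·(-5/2)/[(7)·(6)·(4)·(3)] = 5/896
Sum: (-4)·(-55/448) + (-7)·(55/64) + 0 + (-1)·(-11/64) + (-3)·(5/896) = -4811/896

-4811/896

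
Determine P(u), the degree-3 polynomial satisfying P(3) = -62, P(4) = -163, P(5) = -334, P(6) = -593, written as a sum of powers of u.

P(u) = -3u^3 + u^2 + 3u + 1

Newton's divided differences:
P[3,4] = (-163 - (-62)) / (4 - 3) = -101
P[4,5] = (-334 - (-163)) / (5 - 4) = -171
P[5,6] = (-593 - (-334)) / (6 - 5) = -259
P[3,4,5] = (-171 - (-101)) / (5 - 3) = -35
P[4,5,6] = (-259 - (-171)) / (6 - 4) = -44
P[3,4,5,6] = (-44 - (-35)) / (6 - 3) = -3
P(u) = -62 + (-101)·(u - 3) + (-35)·(u - 3)(u - 4) + (-3)·(u - 3)(u - 4)(u - 5)
Expanding: P(u) = -3u^3 + u^2 + 3u + 1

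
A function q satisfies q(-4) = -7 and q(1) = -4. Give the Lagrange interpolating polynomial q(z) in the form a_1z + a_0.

L_0(z) = (z - 1) / [-5] = -(1/5)z + 1/5
L_1(z) = (z + 4) / [5] = (1/5)z + 4/5
q(z) = (-7)·L_0 + (-4)·L_1
  (-7)·L_0(z) = (7/5)z - 7/5
  (-4)·L_1(z) = -(4/5)z - 16/5
Adding term by term: (3/5)z - 23/5

q(z) = (3/5)z - 23/5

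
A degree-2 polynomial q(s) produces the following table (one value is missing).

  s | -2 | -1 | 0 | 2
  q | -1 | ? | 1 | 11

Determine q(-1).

-1

The 3 known values determine q uniquely (degree ≤ 2).
Evaluate each Lagrange basis at s = -1:
L_0(-1) = (-1)·(-3)/[(-2)·(-4)] = 3/8
L_1(-1) = (1)·(-3)/[(2)·(-2)] = 3/4
L_2(-1) = (1)·(-1)/[(4)·(2)] = -1/8
Sum: (-1)·(3/8) + 1·(3/4) + 11·(-1/8) = -1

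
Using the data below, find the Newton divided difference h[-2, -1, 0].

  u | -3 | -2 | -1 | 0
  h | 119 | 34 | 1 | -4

h[-2,-1] = (1 - 34) / (-1 - (-2)) = -33
h[-1,0] = (-4 - 1) / (0 - (-1)) = -5
h[-2,-1,0] = (-5 - (-33)) / (0 - (-2)) = 14

14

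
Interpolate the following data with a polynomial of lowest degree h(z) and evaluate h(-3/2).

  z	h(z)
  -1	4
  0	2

5

Evaluate each Lagrange basis at z = -3/2:
L_0(-3/2) = (-3/2)/[(-1)] = 3/2
L_1(-3/2) = (-1/2)/[(1)] = -1/2
Sum: 4·(3/2) + 2·(-1/2) = 5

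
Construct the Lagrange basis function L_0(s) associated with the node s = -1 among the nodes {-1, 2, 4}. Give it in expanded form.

L_0(s) = (s - 2)(s - 4) / [(-3)·(-5)]
       = (s^2 - 6s + 8) / (15)

L_0(s) = (1/15)s^2 - (2/5)s + 8/15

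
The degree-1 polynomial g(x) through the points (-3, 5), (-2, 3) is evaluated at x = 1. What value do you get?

-3

L_0(1) = (3)/[(-1)] = -3
L_1(1) = (4)/[(1)] = 4
Sum: 5·(-3) + 3·(4) = -3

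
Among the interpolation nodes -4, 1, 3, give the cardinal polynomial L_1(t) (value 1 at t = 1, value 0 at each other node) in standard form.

L_1(t) = (t + 4)(t - 3) / [(5)·(-2)]
       = (t^2 + t - 12) / (-10)

L_1(t) = -(1/10)t^2 - (1/10)t + 6/5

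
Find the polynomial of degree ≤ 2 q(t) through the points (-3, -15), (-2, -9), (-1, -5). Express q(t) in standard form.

q(t) = -t^2 + t - 3

L_0(t) = (t + 2)(t + 1) / [2] = (1/2)t^2 + (3/2)t + 1
L_1(t) = (t + 3)(t + 1) / [-1] = -t^2 - 4t - 3
L_2(t) = (t + 3)(t + 2) / [2] = (1/2)t^2 + (5/2)t + 3
q(t) = (-15)·L_0 + (-9)·L_1 + (-5)·L_2
  (-15)·L_0(t) = -(15/2)t^2 - (45/2)t - 15
  (-9)·L_1(t) = 9t^2 + 36t + 27
  (-5)·L_2(t) = -(5/2)t^2 - (25/2)t - 15
Adding term by term: -t^2 + t - 3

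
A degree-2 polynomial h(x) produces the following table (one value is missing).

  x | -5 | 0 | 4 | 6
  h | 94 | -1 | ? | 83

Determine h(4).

31

The 3 known values determine h uniquely (degree ≤ 2).
Evaluate each Lagrange basis at x = 4:
L_0(4) = (4)·(-2)/[(-5)·(-11)] = -8/55
L_1(4) = (9)·(-2)/[(5)·(-6)] = 3/5
L_2(4) = (9)·(4)/[(11)·(6)] = 6/11
Sum: 94·(-8/55) + (-1)·(3/5) + 83·(6/11) = 31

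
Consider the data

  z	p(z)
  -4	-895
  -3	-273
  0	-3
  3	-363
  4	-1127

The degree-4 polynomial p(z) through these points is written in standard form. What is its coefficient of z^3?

-2

L_0(z) = (z + 3)z(z - 3)(z - 4) / [224] = (1/224)z^4 - (1/56)z^3 - (9/224)z^2 + (9/56)z
L_1(z) = (z + 4)z(z - 3)(z - 4) / [-126] = -(1/126)z^4 + (1/42)z^3 + (8/63)z^2 - (8/21)z
L_2(z) = (z + 4)(z + 3)(z - 3)(z - 4) / [144] = (1/144)z^4 - (25/144)z^2 + 1
L_3(z) = (z + 4)(z + 3)z(z - 4) / [-126] = -(1/126)z^4 - (1/42)z^3 + (8/63)z^2 + (8/21)z
L_4(z) = (z + 4)(z + 3)z(z - 3) / [224] = (1/224)z^4 + (1/56)z^3 - (9/224)z^2 - (9/56)z
p(z) = (-895)·L_0 + (-273)·L_1 + (-3)·L_2 + (-363)·L_3 + (-1127)·L_4
Only the coefficient of z^3 is needed; take it from each L_i and combine:
(-895)·(-1/56) + (-273)·(1/42) + (-3)·(0) + (-363)·(-1/42) + (-1127)·(1/56) = -2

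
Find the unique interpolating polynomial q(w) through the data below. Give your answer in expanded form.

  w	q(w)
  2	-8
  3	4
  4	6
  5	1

q(w) = (1/2)w^3 - (19/2)w^2 + 50w - 74

L_0(w) = (w - 3)(w - 4)(w - 5) / [-6] = -(1/6)w^3 + 2w^2 - (47/6)w + 10
L_1(w) = (w - 2)(w - 4)(w - 5) / [2] = (1/2)w^3 - (11/2)w^2 + 19w - 20
L_2(w) = (w - 2)(w - 3)(w - 5) / [-2] = -(1/2)w^3 + 5w^2 - (31/2)w + 15
L_3(w) = (w - 2)(w - 3)(w - 4) / [6] = (1/6)w^3 - (3/2)w^2 + (13/3)w - 4
q(w) = (-8)·L_0 + 4·L_1 + 6·L_2 + 1·L_3
  (-8)·L_0(w) = (4/3)w^3 - 16w^2 + (188/3)w - 80
  4·L_1(w) = 2w^3 - 22w^2 + 76w - 80
  6·L_2(w) = -3w^3 + 30w^2 - 93w + 90
  1·L_3(w) = (1/6)w^3 - (3/2)w^2 + (13/3)w - 4
Adding term by term: (1/2)w^3 - (19/2)w^2 + 50w - 74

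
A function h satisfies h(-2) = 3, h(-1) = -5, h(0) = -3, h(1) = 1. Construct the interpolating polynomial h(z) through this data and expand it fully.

h(z) = -(4/3)z^3 + z^2 + (13/3)z - 3

L_0(z) = (z + 1)z(z - 1) / [-6] = -(1/6)z^3 + (1/6)z
L_1(z) = (z + 2)z(z - 1) / [2] = (1/2)z^3 + (1/2)z^2 - z
L_2(z) = (z + 2)(z + 1)(z - 1) / [-2] = -(1/2)z^3 - z^2 + (1/2)z + 1
L_3(z) = (z + 2)(z + 1)z / [6] = (1/6)z^3 + (1/2)z^2 + (1/3)z
h(z) = 3·L_0 + (-5)·L_1 + (-3)·L_2 + 1·L_3
  3·L_0(z) = -(1/2)z^3 + (1/2)z
  (-5)·L_1(z) = -(5/2)z^3 - (5/2)z^2 + 5z
  (-3)·L_2(z) = (3/2)z^3 + 3z^2 - (3/2)z - 3
  1·L_3(z) = (1/6)z^3 + (1/2)z^2 + (1/3)z
Adding term by term: -(4/3)z^3 + z^2 + (13/3)z - 3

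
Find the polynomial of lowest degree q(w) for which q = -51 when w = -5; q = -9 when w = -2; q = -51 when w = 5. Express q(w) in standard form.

q(w) = -2w^2 - 1

Build the Lagrange basis polynomials:
L_0(w) = (w + 2)(w - 5) / [30] = (1/30)w^2 - (1/10)w - 1/3
L_1(w) = (w + 5)(w - 5) / [-21] = -(1/21)w^2 + 25/21
L_2(w) = (w + 5)(w + 2) / [70] = (1/70)w^2 + (1/10)w + 1/7
q(w) = (-51)·L_0 + (-9)·L_1 + (-51)·L_2
  (-51)·L_0(w) = -(17/10)w^2 + (51/10)w + 17
  (-9)·L_1(w) = (3/7)w^2 - 75/7
  (-51)·L_2(w) = -(51/70)w^2 - (51/10)w - 51/7
Adding term by term: -2w^2 - 1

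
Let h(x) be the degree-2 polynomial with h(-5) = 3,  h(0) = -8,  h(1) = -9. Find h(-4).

0

Using Newton's divided-difference form:
h[-5,0] = (-8 - 3) / (0 - (-5)) = -11/5
h[0,1] = (-9 - (-8)) / (1 - 0) = -1
h[-5,0,1] = (-1 - (-11/5)) / (1 - (-5)) = 1/5
h(-4) = 3 + (-11/5)·(1) + (1/5)·(1)·(-4) = 0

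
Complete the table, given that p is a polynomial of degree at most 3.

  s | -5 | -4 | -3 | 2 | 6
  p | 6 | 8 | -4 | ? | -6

The 4 known values determine p uniquely (degree ≤ 3).
Evaluate each Lagrange basis at s = 2:
L_0(2) = (6)·(5)·(-4)/[(-1)·(-2)·(-11)] = 60/11
L_1(2) = (7)·(5)·(-4)/[(1)·(-1)·(-10)] = -14
L_2(2) = (7)·(6)·(-4)/[(2)·(1)·(-9)] = 28/3
L_3(2) = (7)·(6)·(5)/[(11)·(10)·(9)] = 7/33
Sum: 6·(60/11) + 8·(-14) + (-4)·(28/3) + (-6)·(7/33) = -3890/33

-3890/33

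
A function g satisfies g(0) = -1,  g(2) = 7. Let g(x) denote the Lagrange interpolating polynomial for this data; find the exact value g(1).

3

L_0(1) = (-1)/[(-2)] = 1/2
L_1(1) = (1)/[(2)] = 1/2
Sum: (-1)·(1/2) + 7·(1/2) = 3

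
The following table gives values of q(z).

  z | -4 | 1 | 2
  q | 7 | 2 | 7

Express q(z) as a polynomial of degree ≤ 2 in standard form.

q(z) = z^2 + 2z - 1

L_0(z) = (z - 1)(z - 2) / [30] = (1/30)z^2 - (1/10)z + 1/15
L_1(z) = (z + 4)(z - 2) / [-5] = -(1/5)z^2 - (2/5)z + 8/5
L_2(z) = (z + 4)(z - 1) / [6] = (1/6)z^2 + (1/2)z - 2/3
q(z) = 7·L_0 + 2·L_1 + 7·L_2
  7·L_0(z) = (7/30)z^2 - (7/10)z + 7/15
  2·L_1(z) = -(2/5)z^2 - (4/5)z + 16/5
  7·L_2(z) = (7/6)z^2 + (7/2)z - 14/3
Adding term by term: z^2 + 2z - 1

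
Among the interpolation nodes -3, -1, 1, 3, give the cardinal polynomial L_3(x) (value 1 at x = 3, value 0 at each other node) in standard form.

L_3(x) = (x + 3)(x + 1)(x - 1) / [(6)·(4)·(2)]
       = (x^3 + 3x^2 - x - 3) / (48)

L_3(x) = (1/48)x^3 + (1/16)x^2 - (1/48)x - 1/16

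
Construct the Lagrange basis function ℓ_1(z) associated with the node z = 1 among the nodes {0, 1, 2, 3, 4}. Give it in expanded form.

ℓ_1(z) = -(1/6)z^4 + (3/2)z^3 - (13/3)z^2 + 4z

ℓ_1(z) = z(z - 2)(z - 3)(z - 4) / [(1)·(-1)·(-2)·(-3)]
       = (z^4 - 9z^3 + 26z^2 - 24z) / (-6)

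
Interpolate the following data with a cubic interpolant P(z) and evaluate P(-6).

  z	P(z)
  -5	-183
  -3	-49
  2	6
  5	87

-298

Evaluate each Lagrange basis at z = -6:
L_0(-6) = (-3)·(-8)·(-11)/[(-2)·(-7)·(-10)] = 66/35
L_1(-6) = (-1)·(-8)·(-11)/[(2)·(-5)·(-8)] = -11/10
L_2(-6) = (-1)·(-3)·(-11)/[(7)·(5)·(-3)] = 11/35
L_3(-6) = (-1)·(-3)·(-8)/[(10)·(8)·(3)] = -1/10
Sum: (-183)·(66/35) + (-49)·(-11/10) + 6·(11/35) + 87·(-1/10) = -298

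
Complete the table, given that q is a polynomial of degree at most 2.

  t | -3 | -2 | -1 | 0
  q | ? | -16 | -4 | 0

The 3 known values determine q uniquely (degree ≤ 2).
L_0(-3) = (-2)·(-3)/[(-1)·(-2)] = 3
L_1(-3) = (-1)·(-3)/[(1)·(-1)] = -3
L_2(-3) = (-1)·(-2)/[(2)·(1)] = 1
Sum: (-16)·(3) + (-4)·(-3) + 0 = -36

-36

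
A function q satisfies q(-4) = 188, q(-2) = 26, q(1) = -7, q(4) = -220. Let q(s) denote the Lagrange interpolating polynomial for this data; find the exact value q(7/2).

-1211/8

L_0(7/2) = (11/2)·(5/2)·(-1/2)/[(-2)·(-5)·(-8)] = 11/128
L_1(7/2) = (15/2)·(5/2)·(-1/2)/[(2)·(-3)·(-6)] = -25/96
L_2(7/2) = (15/2)·(11/2)·(-1/2)/[(5)·(3)·(-3)] = 11/24
L_3(7/2) = (15/2)·(11/2)·(5/2)/[(8)·(6)·(3)] = 275/384
Sum: 188·(11/128) + 26·(-25/96) + (-7)·(11/24) + (-220)·(275/384) = -1211/8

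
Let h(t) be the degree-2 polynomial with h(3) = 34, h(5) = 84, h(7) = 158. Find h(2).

18

Evaluate each Lagrange basis at t = 2:
L_0(2) = (-3)·(-5)/[(-2)·(-4)] = 15/8
L_1(2) = (-1)·(-5)/[(2)·(-2)] = -5/4
L_2(2) = (-1)·(-3)/[(4)·(2)] = 3/8
Sum: 34·(15/8) + 84·(-5/4) + 158·(3/8) = 18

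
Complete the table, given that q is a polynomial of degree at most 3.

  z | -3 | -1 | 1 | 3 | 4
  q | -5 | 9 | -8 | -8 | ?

The 4 known values determine q uniquely (degree ≤ 3).
Evaluate each Lagrange basis at z = 4:
L_0(4) = (5)·(3)·(1)/[(-2)·(-4)·(-6)] = -5/16
L_1(4) = (7)·(3)·(1)/[(2)·(-2)·(-4)] = 21/16
L_2(4) = (7)·(5)·(1)/[(4)·(2)·(-2)] = -35/16
L_3(4) = (7)·(5)·(3)/[(6)·(4)·(2)] = 35/16
Sum: (-5)·(-5/16) + 9·(21/16) + (-8)·(-35/16) + (-8)·(35/16) = 107/8

107/8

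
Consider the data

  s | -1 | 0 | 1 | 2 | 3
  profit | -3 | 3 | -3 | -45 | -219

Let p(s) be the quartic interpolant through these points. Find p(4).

-693

Evaluate each Lagrange basis at s = 4:
L_0(4) = (4)·(3)·(2)·(1)/[(-1)·(-2)·(-3)·(-4)] = 1
L_1(4) = (5)·(3)·(2)·(1)/[(1)·(-1)·(-2)·(-3)] = -5
L_2(4) = (5)·(4)·(2)·(1)/[(2)·(1)·(-1)·(-2)] = 10
L_3(4) = (5)·(4)·(3)·(1)/[(3)·(2)·(1)·(-1)] = -10
L_4(4) = (5)·(4)·(3)·(2)/[(4)·(3)·(2)·(1)] = 5
Sum: (-3)·(1) + 3·(-5) + (-3)·(10) + (-45)·(-10) + (-219)·(5) = -693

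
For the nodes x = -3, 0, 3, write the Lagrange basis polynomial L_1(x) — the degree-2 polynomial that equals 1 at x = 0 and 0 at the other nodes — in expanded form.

L_1(x) = -(1/9)x^2 + 1

L_1(x) = (x + 3)(x - 3) / [(3)·(-3)]
       = (x^2 - 9) / (-9)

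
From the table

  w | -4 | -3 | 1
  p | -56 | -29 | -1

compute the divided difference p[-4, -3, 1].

p[-4,-3] = (-29 - (-56)) / (-3 - (-4)) = 27
p[-3,1] = (-1 - (-29)) / (1 - (-3)) = 7
p[-4,-3,1] = (7 - 27) / (1 - (-4)) = -4

-4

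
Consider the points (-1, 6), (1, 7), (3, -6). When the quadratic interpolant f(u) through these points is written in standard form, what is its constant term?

Build the Lagrange basis polynomials:
L_0(u) = (u - 1)(u - 3) / [8] = (1/8)u^2 - (1/2)u + 3/8
L_1(u) = (u + 1)(u - 3) / [-4] = -(1/4)u^2 + (1/2)u + 3/4
L_2(u) = (u + 1)(u - 1) / [8] = (1/8)u^2 - 1/8
f(u) = 6·L_0 + 7·L_1 + (-6)·L_2
Only the constant term is needed; take it from each L_i and combine:
6·(3/8) + 7·(3/4) + (-6)·(-1/8) = 33/4

33/4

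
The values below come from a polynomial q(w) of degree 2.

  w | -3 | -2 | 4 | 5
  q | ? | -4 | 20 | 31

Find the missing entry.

-1

The 3 known values determine q uniquely (degree ≤ 2).
Evaluate each Lagrange basis at w = -3:
L_0(-3) = (-7)·(-8)/[(-6)·(-7)] = 4/3
L_1(-3) = (-1)·(-8)/[(6)·(-1)] = -4/3
L_2(-3) = (-1)·(-7)/[(7)·(1)] = 1
Sum: (-4)·(4/3) + 20·(-4/3) + 31·(1) = -1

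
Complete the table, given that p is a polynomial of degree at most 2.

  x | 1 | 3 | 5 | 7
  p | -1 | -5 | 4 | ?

26

The 3 known values determine p uniquely (degree ≤ 2).
L_0(7) = (4)·(2)/[(-2)·(-4)] = 1
L_1(7) = (6)·(2)/[(2)·(-2)] = -3
L_2(7) = (6)·(4)/[(4)·(2)] = 3
Sum: (-1)·(1) + (-5)·(-3) + 4·(3) = 26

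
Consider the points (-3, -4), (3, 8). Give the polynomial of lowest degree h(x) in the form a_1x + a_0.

h(x) = 2x + 2

Build the Lagrange basis polynomials:
L_0(x) = (x - 3) / [-6] = -(1/6)x + 1/2
L_1(x) = (x + 3) / [6] = (1/6)x + 1/2
h(x) = (-4)·L_0 + 8·L_1
  (-4)·L_0(x) = (2/3)x - 2
  8·L_1(x) = (4/3)x + 4
Adding term by term: 2x + 2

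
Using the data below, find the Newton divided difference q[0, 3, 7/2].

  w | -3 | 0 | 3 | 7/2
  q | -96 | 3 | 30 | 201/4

9

q[0,3] = (30 - 3) / (3 - 0) = 9
q[3,7/2] = (201/4 - 30) / (7/2 - 3) = 81/2
q[0,3,7/2] = (81/2 - 9) / (7/2 - 0) = 9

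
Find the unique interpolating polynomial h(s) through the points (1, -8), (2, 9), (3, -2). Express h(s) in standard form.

Newton's divided differences:
h[1,2] = (9 - (-8)) / (2 - 1) = 17
h[2,3] = (-2 - 9) / (3 - 2) = -11
h[1,2,3] = (-11 - 17) / (3 - 1) = -14
h(s) = -8 + 17·(s - 1) + (-14)·(s - 1)(s - 2)
Expanding: h(s) = -14s^2 + 59s - 53

h(s) = -14s^2 + 59s - 53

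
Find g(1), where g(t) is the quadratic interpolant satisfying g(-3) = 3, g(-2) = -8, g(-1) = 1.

Using Newton's divided-difference form:
g[-3,-2] = (-8 - 3) / (-2 - (-3)) = -11
g[-2,-1] = (1 - (-8)) / (-1 - (-2)) = 9
g[-3,-2,-1] = (9 - (-11)) / (-1 - (-3)) = 10
g(1) = 3 + (-11)·(4) + 10·(4)·(3) = 79

79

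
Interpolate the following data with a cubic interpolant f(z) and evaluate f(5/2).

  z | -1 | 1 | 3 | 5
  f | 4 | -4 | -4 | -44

-17/8

Using Newton's divided-difference form:
f[-1,1] = (-4 - 4) / (1 - (-1)) = -4
f[1,3] = (-4 - (-4)) / (3 - 1) = 0
f[3,5] = (-44 - (-4)) / (5 - 3) = -20
f[-1,1,3] = (0 - (-4)) / (3 - (-1)) = 1
f[1,3,5] = (-20 - 0) / (5 - 1) = -5
f[-1,1,3,5] = (-5 - 1) / (5 - (-1)) = -1
f(5/2) = 4 + (-4)·(7/2) + 1·(7/2)·(3/2) + (-1)·(7/2)·(3/2)·(-1/2) = -17/8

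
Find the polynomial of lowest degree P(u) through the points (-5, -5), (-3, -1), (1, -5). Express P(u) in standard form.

P(u) = -(1/2)u^2 - 2u - 5/2

Build the Lagrange basis polynomials:
L_0(u) = (u + 3)(u - 1) / [12] = (1/12)u^2 + (1/6)u - 1/4
L_1(u) = (u + 5)(u - 1) / [-8] = -(1/8)u^2 - (1/2)u + 5/8
L_2(u) = (u + 5)(u + 3) / [24] = (1/24)u^2 + (1/3)u + 5/8
P(u) = (-5)·L_0 + (-1)·L_1 + (-5)·L_2
  (-5)·L_0(u) = -(5/12)u^2 - (5/6)u + 5/4
  (-1)·L_1(u) = (1/8)u^2 + (1/2)u - 5/8
  (-5)·L_2(u) = -(5/24)u^2 - (5/3)u - 25/8
Adding term by term: -(1/2)u^2 - 2u - 5/2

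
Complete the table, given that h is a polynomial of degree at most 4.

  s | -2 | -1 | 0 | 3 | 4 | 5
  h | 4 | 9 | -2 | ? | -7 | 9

The 5 known values determine h uniquely (degree ≤ 4).
L_0(3) = (4)·(3)·(-1)·(-2)/[(-1)·(-2)·(-6)·(-7)] = 2/7
L_1(3) = (5)·(3)·(-1)·(-2)/[(1)·(-1)·(-5)·(-6)] = -1
L_2(3) = (5)·(4)·(-1)·(-2)/[(2)·(1)·(-4)·(-5)] = 1
L_3(3) = (5)·(4)·(3)·(-2)/[(6)·(5)·(4)·(-1)] = 1
L_4(3) = (5)·(4)·(3)·(-1)/[(7)·(6)·(5)·(1)] = -2/7
Sum: 4·(2/7) + 9·(-1) + (-2)·(1) + (-7)·(1) + 9·(-2/7) = -136/7

-136/7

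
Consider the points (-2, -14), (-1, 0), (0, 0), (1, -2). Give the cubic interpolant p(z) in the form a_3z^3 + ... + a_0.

p(z) = 2z^3 - z^2 - 3z

Build the Lagrange basis polynomials:
L_0(z) = (z + 1)z(z - 1) / [-6] = -(1/6)z^3 + (1/6)z
L_1(z) = (z + 2)z(z - 1) / [2] = (1/2)z^3 + (1/2)z^2 - z
L_2(z) = (z + 2)(z + 1)(z - 1) / [-2] = -(1/2)z^3 - z^2 + (1/2)z + 1
L_3(z) = (z + 2)(z + 1)z / [6] = (1/6)z^3 + (1/2)z^2 + (1/3)z
p(z) = (-14)·L_0 + 0·L_1 + 0·L_2 + (-2)·L_3
  (-14)·L_0(z) = (7/3)z^3 - (7/3)z
  0·L_1(z) = 0
  0·L_2(z) = 0
  (-2)·L_3(z) = -(1/3)z^3 - z^2 - (2/3)z
Adding term by term: 2z^3 - z^2 - 3z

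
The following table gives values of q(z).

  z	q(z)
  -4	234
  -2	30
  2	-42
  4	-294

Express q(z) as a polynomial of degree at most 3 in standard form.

Newton's divided differences:
q[-4,-2] = (30 - 234) / (-2 - (-4)) = -102
q[-2,2] = (-42 - 30) / (2 - (-2)) = -18
q[2,4] = (-294 - (-42)) / (4 - 2) = -126
q[-4,-2,2] = (-18 - (-102)) / (2 - (-4)) = 14
q[-2,2,4] = (-126 - (-18)) / (4 - (-2)) = -18
q[-4,-2,2,4] = (-18 - 14) / (4 - (-4)) = -4
q(z) = 234 + (-102)·(z + 4) + 14·(z + 4)(z + 2) + (-4)·(z + 4)(z + 2)(z - 2)
Expanding: q(z) = -4z^3 - 2z^2 - 2z + 2

q(z) = -4z^3 - 2z^2 - 2z + 2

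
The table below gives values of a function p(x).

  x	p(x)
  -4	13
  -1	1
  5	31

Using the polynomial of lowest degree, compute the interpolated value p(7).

L_0(7) = (8)·(2)/[(-3)·(-9)] = 16/27
L_1(7) = (11)·(2)/[(3)·(-6)] = -11/9
L_2(7) = (11)·(8)/[(9)·(6)] = 44/27
Sum: 13·(16/27) + 1·(-11/9) + 31·(44/27) = 57

57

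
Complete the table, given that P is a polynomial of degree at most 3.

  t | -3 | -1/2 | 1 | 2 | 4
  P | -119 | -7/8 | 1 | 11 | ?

The 4 known values determine P uniquely (degree ≤ 3).
Evaluate each Lagrange basis at t = 4:
L_0(4) = (9/2)·(3)·(2)/[(-5/2)·(-4)·(-5)] = -27/50
L_1(4) = (7)·(3)·(2)/[(5/2)·(-3/2)·(-5/2)] = 112/25
L_2(4) = (7)·(9/2)·(2)/[(4)·(3/2)·(-1)] = -21/2
L_3(4) = (7)·(9/2)·(3)/[(5)·(5/2)·(1)] = 189/25
Sum: (-119)·(-27/50) + (-7/8)·(112/25) + 1·(-21/2) + 11·(189/25) = 133

133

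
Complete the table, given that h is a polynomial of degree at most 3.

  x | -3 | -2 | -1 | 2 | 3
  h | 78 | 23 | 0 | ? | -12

3

The 4 known values determine h uniquely (degree ≤ 3).
Evaluate each Lagrange basis at x = 2:
L_0(2) = (4)·(3)·(-1)/[(-1)·(-2)·(-6)] = 1
L_1(2) = (5)·(3)·(-1)/[(1)·(-1)·(-5)] = -3
L_2(2) = (5)·(4)·(-1)/[(2)·(1)·(-4)] = 5/2
L_3(2) = (5)·(4)·(3)/[(6)·(5)·(4)] = 1/2
Sum: 78·(1) + 23·(-3) + 0 + (-12)·(1/2) = 3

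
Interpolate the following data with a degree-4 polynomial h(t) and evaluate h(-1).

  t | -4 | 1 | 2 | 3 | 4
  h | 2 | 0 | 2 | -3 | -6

Evaluate each Lagrange basis at t = -1:
L_0(-1) = (-2)·(-3)·(-4)·(-5)/[(-5)·(-6)·(-7)·(-8)] = 1/14
L_1(-1) = (3)·(-3)·(-4)·(-5)/[(5)·(-1)·(-2)·(-3)] = 6
L_2(-1) = (3)·(-2)·(-4)·(-5)/[(6)·(1)·(-1)·(-2)] = -10
L_3(-1) = (3)·(-2)·(-3)·(-5)/[(7)·(2)·(1)·(-1)] = 45/7
L_4(-1) = (3)·(-2)·(-3)·(-4)/[(8)·(3)·(2)·(1)] = -3/2
Sum: 2·(1/14) + 0 + 2·(-10) + (-3)·(45/7) + (-6)·(-3/2) = -211/7

-211/7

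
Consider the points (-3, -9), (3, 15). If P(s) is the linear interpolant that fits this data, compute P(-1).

Evaluate each Lagrange basis at s = -1:
L_0(-1) = (-4)/[(-6)] = 2/3
L_1(-1) = (2)/[(6)] = 1/3
Sum: (-9)·(2/3) + 15·(1/3) = -1

-1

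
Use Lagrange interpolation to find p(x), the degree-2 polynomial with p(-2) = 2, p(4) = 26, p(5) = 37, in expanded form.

L_0(x) = (x - 4)(x - 5) / [42] = (1/42)x^2 - (3/14)x + 10/21
L_1(x) = (x + 2)(x - 5) / [-6] = -(1/6)x^2 + (1/2)x + 5/3
L_2(x) = (x + 2)(x - 4) / [7] = (1/7)x^2 - (2/7)x - 8/7
p(x) = 2·L_0 + 26·L_1 + 37·L_2
  2·L_0(x) = (1/21)x^2 - (3/7)x + 20/21
  26·L_1(x) = -(13/3)x^2 + 13x + 130/3
  37·L_2(x) = (37/7)x^2 - (74/7)x - 296/7
Adding term by term: x^2 + 2x + 2

p(x) = x^2 + 2x + 2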